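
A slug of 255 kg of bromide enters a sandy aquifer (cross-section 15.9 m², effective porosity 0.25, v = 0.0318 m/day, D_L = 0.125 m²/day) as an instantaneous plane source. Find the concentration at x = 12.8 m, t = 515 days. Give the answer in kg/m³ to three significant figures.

For an instantaneous plane source, C(x,t) = M/(n_e·A·√(4πDt)) · exp(−(x−vt)²/(4Dt)), with n_e·A the pore (flow) area.
Plume center vt = 0.0318 × 515 = 16.377 m, so the well at 12.8 m is 3.577 m upgradient of the peak.
√(4πDt) = 28.44 m, giving peak height M/(n_e·A·√(4πDt)) = 255/(0.25 × 15.9 × 28.44) = 2.256 kg/m³.
(x−vt)²/(4Dt) = (-3.577)²/(4 × 0.125 × 515) = 0.04969; exp(−0.04969) = 0.9515.
C = 2.256 × 0.9515 = 2.15 kg/m³.

2.15 kg/m³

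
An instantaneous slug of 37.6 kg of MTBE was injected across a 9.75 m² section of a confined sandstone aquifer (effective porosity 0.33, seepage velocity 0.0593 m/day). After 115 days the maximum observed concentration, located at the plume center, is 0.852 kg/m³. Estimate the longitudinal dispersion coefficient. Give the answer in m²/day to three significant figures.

0.130 m²/day

At the plume center C_max = M/(n_e·A·√(4πDt)), so D = M²/(4πt·(n_e·A·C_max)²).
n_e·A·C_max = 0.33 × 9.75 × 0.852 = 2.741 kg/m.
D = 37.6²/(4π × 115 × 2.741²) = 0.130 m²/day.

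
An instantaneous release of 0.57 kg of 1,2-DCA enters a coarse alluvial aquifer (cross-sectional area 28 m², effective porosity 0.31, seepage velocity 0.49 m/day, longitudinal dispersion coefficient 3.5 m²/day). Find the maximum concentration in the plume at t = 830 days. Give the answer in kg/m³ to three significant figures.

The peak of an instantaneous 1D plume sits at x = vt; there the Gaussian factor is 1 and C_max = M/(n_e·A·√(4πDt)), where n_e·A is the pore area the mass is dissolved in.
√(4πDt) = √(4π × 3.5 × 830) = 191.1 m, so C_max = 0.57/(0.31 × 28 × 191.1) = 0.000344 kg/m³.

0.000344 kg/m³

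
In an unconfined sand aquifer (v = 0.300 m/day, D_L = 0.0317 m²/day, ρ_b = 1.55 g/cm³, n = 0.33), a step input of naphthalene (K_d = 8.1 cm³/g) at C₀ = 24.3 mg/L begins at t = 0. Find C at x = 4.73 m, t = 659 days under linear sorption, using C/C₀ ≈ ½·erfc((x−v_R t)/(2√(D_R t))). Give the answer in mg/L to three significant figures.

Retardation factor R = 1 + ρ_b·K_d/n = 1 + 1.55 × 8.1/0.33 = 39.05.
Sorption retards both mechanisms: v_R = v/R = 0.007682 m/day, D_R = D/R = 0.0008118 m²/day.
v_R·t = 0.007682 × 659 = 5.062438 m; 2√(D_R t) = 1.463 m; argument = (4.73 − 5.062438)/1.463 = -0.2272.
C = C₀ × ½·erfc(-0.2272) = 24.3 × 0.6260 = 15.2 mg/L.

15.2 mg/L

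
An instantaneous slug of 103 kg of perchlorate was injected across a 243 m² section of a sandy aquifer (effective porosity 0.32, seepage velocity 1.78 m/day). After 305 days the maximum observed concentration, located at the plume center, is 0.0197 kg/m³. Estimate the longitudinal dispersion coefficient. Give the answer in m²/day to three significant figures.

At the plume center C_max = M/(n_e·A·√(4πDt)), so D = M²/(4πt·(n_e·A·C_max)²).
n_e·A·C_max = 0.32 × 243 × 0.0197 = 1.532 kg/m.
D = 103²/(4π × 305 × 1.532²) = 1.18 m²/day.

1.18 m²/day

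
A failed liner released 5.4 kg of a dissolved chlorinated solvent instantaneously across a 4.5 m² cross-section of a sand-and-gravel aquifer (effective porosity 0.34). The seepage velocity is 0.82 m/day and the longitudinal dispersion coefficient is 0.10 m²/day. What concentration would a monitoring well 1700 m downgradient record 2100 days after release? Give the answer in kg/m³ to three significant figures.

For an instantaneous plane source, C(x,t) = M/(n_e·A·√(4πDt)) · exp(−(x−vt)²/(4Dt)), with n_e·A the pore (flow) area.
Plume center vt = 0.82 × 2100 = 1722 m, so the well at 1700 m is 22 m upgradient of the peak.
√(4πDt) = 51.37 m, giving peak height M/(n_e·A·√(4πDt)) = 5.4/(0.34 × 4.5 × 51.37) = 0.06871 kg/m³.
(x−vt)²/(4Dt) = (-22)²/(4 × 0.10 × 2100) = 0.5762; exp(−0.5762) = 0.5620.
C = 0.06871 × 0.5620 = 0.0386 kg/m³.

0.0386 kg/m³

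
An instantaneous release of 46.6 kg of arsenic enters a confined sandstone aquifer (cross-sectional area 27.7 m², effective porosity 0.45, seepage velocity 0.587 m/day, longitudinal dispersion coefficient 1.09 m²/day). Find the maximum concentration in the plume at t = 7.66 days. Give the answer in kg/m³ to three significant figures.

0.365 kg/m³

The peak of an instantaneous 1D plume sits at x = vt; there the Gaussian factor is 1 and C_max = M/(n_e·A·√(4πDt)), where n_e·A is the pore area the mass is dissolved in.
√(4πDt) = √(4π × 1.09 × 7.66) = 10.24 m, so C_max = 46.6/(0.45 × 27.7 × 10.24) = 0.365 kg/m³.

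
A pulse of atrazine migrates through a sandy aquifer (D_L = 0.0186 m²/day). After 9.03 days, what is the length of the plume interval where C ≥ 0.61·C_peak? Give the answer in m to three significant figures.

1.15 m

The plume is Gaussian with σ = √(2Dt) = √(2 × 0.0186 × 9.03) = 0.5796 m.
C/C_peak = exp(−Δx²/(2σ²)) = 0.61 ⇒ Δx = σ·√(−2 ln 0.61) = 0.5796 × 0.9943 = 0.5763 m.
Width = 2Δx = 1.15 m.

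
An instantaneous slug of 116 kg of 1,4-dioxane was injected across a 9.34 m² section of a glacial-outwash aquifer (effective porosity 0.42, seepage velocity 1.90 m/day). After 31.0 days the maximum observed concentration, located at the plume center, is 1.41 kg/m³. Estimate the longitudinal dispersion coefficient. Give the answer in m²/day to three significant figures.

At the plume center C_max = M/(n_e·A·√(4πDt)), so D = M²/(4πt·(n_e·A·C_max)²).
n_e·A·C_max = 0.42 × 9.34 × 1.41 = 5.531 kg/m.
D = 116²/(4π × 31.0 × 5.531²) = 1.13 m²/day.

1.13 m²/day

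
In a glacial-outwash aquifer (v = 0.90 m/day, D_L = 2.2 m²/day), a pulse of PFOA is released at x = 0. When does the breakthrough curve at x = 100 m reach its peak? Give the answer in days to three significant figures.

108 days

For the 1D instantaneous-source solution, setting ∂C/∂t = 0 at fixed x gives v²t² + 2Dt − x² = 0, so t = (√(D² + v²x²) − D)/v².
√(D² + v²x²) = √(2.2² + 0.90² × 100²) = 90.03; v² = 0.81.
t = (90.03 − 2.2)/0.81 = 108 days (vs. the pure-advection estimate x/v = 111 d).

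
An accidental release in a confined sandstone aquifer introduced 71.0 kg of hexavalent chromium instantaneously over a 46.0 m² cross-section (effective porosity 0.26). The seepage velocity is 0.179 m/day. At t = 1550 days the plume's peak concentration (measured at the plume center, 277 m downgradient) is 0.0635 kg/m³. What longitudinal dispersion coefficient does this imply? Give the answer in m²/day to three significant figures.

0.449 m²/day

At the plume center C_max = M/(n_e·A·√(4πDt)), so D = M²/(4πt·(n_e·A·C_max)²).
n_e·A·C_max = 0.26 × 46.0 × 0.0635 = 0.7595 kg/m.
D = 71.0²/(4π × 1550 × 0.7595²) = 0.449 m²/day.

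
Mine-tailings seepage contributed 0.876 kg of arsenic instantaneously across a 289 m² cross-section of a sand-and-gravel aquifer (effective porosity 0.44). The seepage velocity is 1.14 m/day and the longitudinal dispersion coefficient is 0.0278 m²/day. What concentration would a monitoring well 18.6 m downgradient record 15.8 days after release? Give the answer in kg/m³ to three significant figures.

For an instantaneous plane source, C(x,t) = M/(n_e·A·√(4πDt)) · exp(−(x−vt)²/(4Dt)), with n_e·A the pore (flow) area.
Plume center vt = 1.14 × 15.8 = 18.012 m, so the well at 18.6 m is 0.588 m downgradient of the peak.
√(4πDt) = 2.349 m, giving peak height M/(n_e·A·√(4πDt)) = 0.876/(0.44 × 289 × 2.349) = 0.002933 kg/m³.
(x−vt)²/(4Dt) = (0.588)²/(4 × 0.0278 × 15.8) = 0.1968; exp(−0.1968) = 0.8214.
C = 0.002933 × 0.8214 = 0.00241 kg/m³.

0.00241 kg/m³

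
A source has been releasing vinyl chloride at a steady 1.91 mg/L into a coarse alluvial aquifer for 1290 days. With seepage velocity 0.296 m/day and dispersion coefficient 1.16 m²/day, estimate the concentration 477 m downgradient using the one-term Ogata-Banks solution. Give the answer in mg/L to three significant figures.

0.0783 mg/L

For a continuous step input, C/C₀ ≈ ½·erfc((x−vt)/(2√(Dt))).
vt = 0.296 × 1290 = 381.84 m and 2√(Dt) = 2√(1.16 × 1290) = 77.37 m.
Argument (x−vt)/(2√(Dt)) = (477 − 381.84)/77.37 = 1.230; ½·erfc(1.230) = 0.04097.
C = 1.91 × 0.04097 = 0.0783 mg/L.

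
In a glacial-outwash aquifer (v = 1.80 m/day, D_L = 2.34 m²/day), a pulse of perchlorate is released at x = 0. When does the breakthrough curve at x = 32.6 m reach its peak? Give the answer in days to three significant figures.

For the 1D instantaneous-source solution, setting ∂C/∂t = 0 at fixed x gives v²t² + 2Dt − x² = 0, so t = (√(D² + v²x²) − D)/v².
√(D² + v²x²) = √(2.34² + 1.80² × 32.6²) = 58.73; v² = 3.24.
t = (58.73 − 2.34)/3.24 = 17.4 days (vs. the pure-advection estimate x/v = 18.1 d).

17.4 days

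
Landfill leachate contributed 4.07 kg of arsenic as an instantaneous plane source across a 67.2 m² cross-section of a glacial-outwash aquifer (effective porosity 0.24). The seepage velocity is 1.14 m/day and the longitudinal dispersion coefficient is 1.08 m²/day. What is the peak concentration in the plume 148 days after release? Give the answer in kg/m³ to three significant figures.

0.00563 kg/m³

The peak of an instantaneous 1D plume sits at x = vt; there the Gaussian factor is 1 and C_max = M/(n_e·A·√(4πDt)), where n_e·A is the pore area the mass is dissolved in.
√(4πDt) = √(4π × 1.08 × 148) = 44.82 m, so C_max = 4.07/(0.24 × 67.2 × 44.82) = 0.00563 kg/m³.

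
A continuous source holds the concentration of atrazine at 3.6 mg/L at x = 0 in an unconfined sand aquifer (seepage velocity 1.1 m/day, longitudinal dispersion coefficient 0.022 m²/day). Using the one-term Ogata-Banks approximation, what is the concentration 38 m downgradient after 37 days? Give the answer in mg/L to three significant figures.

3.54 mg/L

For a continuous step input, C/C₀ ≈ ½·erfc((x−vt)/(2√(Dt))).
vt = 1.1 × 37 = 40.7 m and 2√(Dt) = 2√(0.022 × 37) = 1.804 m.
Argument (x−vt)/(2√(Dt)) = (38 − 40.7)/1.804 = -1.497; ½·erfc(-1.497) = 0.9829.
C = 3.6 × 0.9829 = 3.54 mg/L.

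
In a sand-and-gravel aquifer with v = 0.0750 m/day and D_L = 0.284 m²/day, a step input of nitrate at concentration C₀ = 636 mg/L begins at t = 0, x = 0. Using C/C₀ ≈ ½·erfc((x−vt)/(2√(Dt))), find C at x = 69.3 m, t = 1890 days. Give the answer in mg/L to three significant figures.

For a continuous step input, C/C₀ ≈ ½·erfc((x−vt)/(2√(Dt))).
vt = 0.0750 × 1890 = 141.75 m and 2√(Dt) = 2√(0.284 × 1890) = 46.34 m.
Argument (x−vt)/(2√(Dt)) = (69.3 − 141.75)/46.34 = -1.563; ½·erfc(-1.563) = 0.9865.
C = 636 × 0.9865 = 627 mg/L.

627 mg/L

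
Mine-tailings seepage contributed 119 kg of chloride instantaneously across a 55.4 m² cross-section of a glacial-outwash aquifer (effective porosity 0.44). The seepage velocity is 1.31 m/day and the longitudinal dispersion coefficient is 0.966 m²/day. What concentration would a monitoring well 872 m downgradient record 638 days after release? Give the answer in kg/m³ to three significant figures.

0.0326 kg/m³

For an instantaneous plane source, C(x,t) = M/(n_e·A·√(4πDt)) · exp(−(x−vt)²/(4Dt)), with n_e·A the pore (flow) area.
Plume center vt = 1.31 × 638 = 835.78 m, so the well at 872 m is 36.22 m downgradient of the peak.
√(4πDt) = 88.00 m, giving peak height M/(n_e·A·√(4πDt)) = 119/(0.44 × 55.4 × 88.00) = 0.05548 kg/m³.
(x−vt)²/(4Dt) = (36.22)²/(4 × 0.966 × 638) = 0.5322; exp(−0.5322) = 0.5873.
C = 0.05548 × 0.5873 = 0.0326 kg/m³.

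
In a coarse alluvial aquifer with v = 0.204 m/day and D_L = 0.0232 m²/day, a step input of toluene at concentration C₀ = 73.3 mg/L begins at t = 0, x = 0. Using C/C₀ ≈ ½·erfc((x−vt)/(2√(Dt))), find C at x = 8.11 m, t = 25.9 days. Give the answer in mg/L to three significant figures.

For a continuous step input, C/C₀ ≈ ½·erfc((x−vt)/(2√(Dt))).
vt = 0.204 × 25.9 = 5.2836 m and 2√(Dt) = 2√(0.0232 × 25.9) = 1.550 m.
Argument (x−vt)/(2√(Dt)) = (8.11 − 5.2836)/1.550 = 1.823; ½·erfc(1.823) = 0.004967.
C = 73.3 × 0.004967 = 0.364 mg/L.

0.364 mg/L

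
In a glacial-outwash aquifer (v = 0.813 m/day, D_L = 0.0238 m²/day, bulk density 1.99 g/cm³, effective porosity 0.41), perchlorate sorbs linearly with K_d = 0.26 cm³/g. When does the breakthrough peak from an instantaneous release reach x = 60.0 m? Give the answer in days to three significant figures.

Retardation factor R = 1 + ρ_b·K_d/n = 1 + 1.99 × 0.26/0.41 = 2.262.
Sorption retards both mechanisms: v_R = v/R = 0.3594 m/day, D_R = D/R = 0.01052 m²/day.
Peak time from v_R²t² + 2D_R t − x² = 0: t = (√(D_R² + v_R²x²) − D_R)/v_R².
√(D_R² + v_R²x²) = √(0.01052² + 0.3594² × 60.0²) = 21.56; v_R² = 0.1292.
t = (21.56 − 0.01052)/0.1292 = 167 days.

167 days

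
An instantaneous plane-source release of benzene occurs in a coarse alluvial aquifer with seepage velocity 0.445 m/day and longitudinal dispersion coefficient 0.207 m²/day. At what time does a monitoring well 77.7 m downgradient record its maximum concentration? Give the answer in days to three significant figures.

174 days

For the 1D instantaneous-source solution, setting ∂C/∂t = 0 at fixed x gives v²t² + 2Dt − x² = 0, so t = (√(D² + v²x²) − D)/v².
√(D² + v²x²) = √(0.207² + 0.445² × 77.7²) = 34.58; v² = 0.198025.
t = (34.58 − 0.207)/0.198025 = 174 days (vs. the pure-advection estimate x/v = 175 d).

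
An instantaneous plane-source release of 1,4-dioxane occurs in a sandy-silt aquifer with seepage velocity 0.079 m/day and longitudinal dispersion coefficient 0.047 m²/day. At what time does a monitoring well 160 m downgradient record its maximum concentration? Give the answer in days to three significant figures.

For the 1D instantaneous-source solution, setting ∂C/∂t = 0 at fixed x gives v²t² + 2Dt − x² = 0, so t = (√(D² + v²x²) − D)/v².
√(D² + v²x²) = √(0.047² + 0.079² × 160²) = 12.64; v² = 0.006241.
t = (12.64 − 0.047)/0.006241 = 2020 days (vs. the pure-advection estimate x/v = 2030 d).

2020 days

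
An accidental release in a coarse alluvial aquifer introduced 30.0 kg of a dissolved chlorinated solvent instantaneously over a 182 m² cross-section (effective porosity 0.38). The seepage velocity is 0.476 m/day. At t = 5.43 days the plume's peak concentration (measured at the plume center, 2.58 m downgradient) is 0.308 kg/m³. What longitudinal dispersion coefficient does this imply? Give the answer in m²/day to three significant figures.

At the plume center C_max = M/(n_e·A·√(4πDt)), so D = M²/(4πt·(n_e·A·C_max)²).
n_e·A·C_max = 0.38 × 182 × 0.308 = 21.30 kg/m.
D = 30.0²/(4π × 5.43 × 21.30²) = 0.0291 m²/day.

0.0291 m²/day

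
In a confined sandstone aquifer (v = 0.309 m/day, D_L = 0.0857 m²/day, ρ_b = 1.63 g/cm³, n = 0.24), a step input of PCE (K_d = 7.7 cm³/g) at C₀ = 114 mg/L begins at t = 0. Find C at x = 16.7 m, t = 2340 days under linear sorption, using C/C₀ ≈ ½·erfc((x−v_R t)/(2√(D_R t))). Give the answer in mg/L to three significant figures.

Retardation factor R = 1 + ρ_b·K_d/n = 1 + 1.63 × 7.7/0.24 = 53.30.
Sorption retards both mechanisms: v_R = v/R = 0.005797 m/day, D_R = D/R = 0.001608 m²/day.
v_R·t = 0.005797 × 2340 = 13.56498 m; 2√(D_R t) = 3.880 m; argument = (16.7 − 13.56498)/3.880 = 0.8080.
C = C₀ × ½·erfc(0.8080) = 114 × 0.1266 = 14.4 mg/L.

14.4 mg/L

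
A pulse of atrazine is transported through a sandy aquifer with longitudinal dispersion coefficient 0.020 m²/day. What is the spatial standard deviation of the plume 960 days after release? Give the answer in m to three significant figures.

Dispersive spreading gives a Gaussian with σ² = 2Dt; advection only shifts the center.
σ = √(2 × 0.020 × 960) = 6.20 m.

6.20 m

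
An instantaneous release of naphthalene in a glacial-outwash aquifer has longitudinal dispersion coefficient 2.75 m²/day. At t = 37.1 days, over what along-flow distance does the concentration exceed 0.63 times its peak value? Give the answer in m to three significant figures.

The plume is Gaussian with σ = √(2Dt) = √(2 × 2.75 × 37.1) = 14.28 m.
C/C_peak = exp(−Δx²/(2σ²)) = 0.63 ⇒ Δx = σ·√(−2 ln 0.63) = 14.28 × 0.9613 = 13.73 m.
Width = 2Δx = 27.5 m.

27.5 m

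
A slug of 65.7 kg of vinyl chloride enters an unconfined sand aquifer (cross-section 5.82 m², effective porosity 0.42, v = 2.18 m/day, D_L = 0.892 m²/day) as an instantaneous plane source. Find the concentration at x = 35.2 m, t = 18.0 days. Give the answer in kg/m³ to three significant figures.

1.47 kg/m³

For an instantaneous plane source, C(x,t) = M/(n_e·A·√(4πDt)) · exp(−(x−vt)²/(4Dt)), with n_e·A the pore (flow) area.
Plume center vt = 2.18 × 18.0 = 39.24 m, so the well at 35.2 m is 4.04 m upgradient of the peak.
√(4πDt) = 14.20 m, giving peak height M/(n_e·A·√(4πDt)) = 65.7/(0.42 × 5.82 × 14.20) = 1.893 kg/m³.
(x−vt)²/(4Dt) = (-4.04)²/(4 × 0.892 × 18.0) = 0.2541; exp(−0.2541) = 0.7756.
C = 1.893 × 0.7756 = 1.47 kg/m³.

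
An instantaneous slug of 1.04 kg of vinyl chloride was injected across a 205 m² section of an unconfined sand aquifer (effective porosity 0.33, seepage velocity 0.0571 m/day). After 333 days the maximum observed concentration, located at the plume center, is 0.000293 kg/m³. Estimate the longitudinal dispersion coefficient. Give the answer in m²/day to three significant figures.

0.658 m²/day

At the plume center C_max = M/(n_e·A·√(4πDt)), so D = M²/(4πt·(n_e·A·C_max)²).
n_e·A·C_max = 0.33 × 205 × 0.000293 = 0.01982 kg/m.
D = 1.04²/(4π × 333 × 0.01982²) = 0.658 m²/day.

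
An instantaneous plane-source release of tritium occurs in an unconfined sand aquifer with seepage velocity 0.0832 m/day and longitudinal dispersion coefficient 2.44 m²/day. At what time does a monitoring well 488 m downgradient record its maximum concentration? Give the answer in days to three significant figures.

5520 days

For the 1D instantaneous-source solution, setting ∂C/∂t = 0 at fixed x gives v²t² + 2Dt − x² = 0, so t = (√(D² + v²x²) − D)/v².
√(D² + v²x²) = √(2.44² + 0.0832² × 488²) = 40.67; v² = 0.00692224.
t = (40.67 − 2.44)/0.00692224 = 5520 days (vs. the pure-advection estimate x/v = 5870 d).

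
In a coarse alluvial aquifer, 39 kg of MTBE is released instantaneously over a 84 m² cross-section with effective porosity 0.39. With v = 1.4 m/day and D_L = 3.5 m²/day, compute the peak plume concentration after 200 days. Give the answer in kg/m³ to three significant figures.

The peak of an instantaneous 1D plume sits at x = vt; there the Gaussian factor is 1 and C_max = M/(n_e·A·√(4πDt)), where n_e·A is the pore area the mass is dissolved in.
√(4πDt) = √(4π × 3.5 × 200) = 93.79 m, so C_max = 39/(0.39 × 84 × 93.79) = 0.0127 kg/m³.

0.0127 kg/m³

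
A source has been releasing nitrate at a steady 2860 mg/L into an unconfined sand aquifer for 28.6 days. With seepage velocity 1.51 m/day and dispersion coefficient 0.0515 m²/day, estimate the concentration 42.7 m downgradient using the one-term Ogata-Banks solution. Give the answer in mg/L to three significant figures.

For a continuous step input, C/C₀ ≈ ½·erfc((x−vt)/(2√(Dt))).
vt = 1.51 × 28.6 = 43.186 m and 2√(Dt) = 2√(0.0515 × 28.6) = 2.427 m.
Argument (x−vt)/(2√(Dt)) = (42.7 − 43.186)/2.427 = -0.2002; ½·erfc(-0.2002) = 0.6115.
C = 2860 × 0.6115 = 1750 mg/L.

1750 mg/L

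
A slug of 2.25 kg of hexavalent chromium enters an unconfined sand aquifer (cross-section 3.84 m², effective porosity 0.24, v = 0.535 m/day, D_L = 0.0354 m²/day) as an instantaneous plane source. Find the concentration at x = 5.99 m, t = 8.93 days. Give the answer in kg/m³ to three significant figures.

For an instantaneous plane source, C(x,t) = M/(n_e·A·√(4πDt)) · exp(−(x−vt)²/(4Dt)), with n_e·A the pore (flow) area.
Plume center vt = 0.535 × 8.93 = 4.77755 m, so the well at 5.99 m is 1.21245 m downgradient of the peak.
√(4πDt) = 1.993 m, giving peak height M/(n_e·A·√(4πDt)) = 2.25/(0.24 × 3.84 × 1.993) = 1.225 kg/m³.
(x−vt)²/(4Dt) = (1.21245)²/(4 × 0.0354 × 8.93) = 1.163; exp(−1.163) = 0.3125.
C = 1.225 × 0.3125 = 0.383 kg/m³.

0.383 kg/m³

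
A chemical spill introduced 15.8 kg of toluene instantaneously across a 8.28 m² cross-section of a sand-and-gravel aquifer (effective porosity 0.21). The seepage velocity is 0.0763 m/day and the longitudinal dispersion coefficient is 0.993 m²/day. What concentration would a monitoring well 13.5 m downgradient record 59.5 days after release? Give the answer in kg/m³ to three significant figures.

0.237 kg/m³

For an instantaneous plane source, C(x,t) = M/(n_e·A·√(4πDt)) · exp(−(x−vt)²/(4Dt)), with n_e·A the pore (flow) area.
Plume center vt = 0.0763 × 59.5 = 4.53985 m, so the well at 13.5 m is 8.96015 m downgradient of the peak.
√(4πDt) = 27.25 m, giving peak height M/(n_e·A·√(4πDt)) = 15.8/(0.21 × 8.28 × 27.25) = 0.3335 kg/m³.
(x−vt)²/(4Dt) = (8.96015)²/(4 × 0.993 × 59.5) = 0.3397; exp(−0.3397) = 0.7120.
C = 0.3335 × 0.7120 = 0.237 kg/m³.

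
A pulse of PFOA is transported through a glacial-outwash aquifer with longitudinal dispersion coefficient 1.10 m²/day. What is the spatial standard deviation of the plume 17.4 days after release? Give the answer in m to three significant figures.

Dispersive spreading gives a Gaussian with σ² = 2Dt; advection only shifts the center.
σ = √(2 × 1.10 × 17.4) = 6.19 m.

6.19 m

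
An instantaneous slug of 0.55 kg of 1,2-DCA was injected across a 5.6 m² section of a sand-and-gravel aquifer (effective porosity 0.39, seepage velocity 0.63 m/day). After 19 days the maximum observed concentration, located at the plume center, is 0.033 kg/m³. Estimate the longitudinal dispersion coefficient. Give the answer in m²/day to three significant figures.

At the plume center C_max = M/(n_e·A·√(4πDt)), so D = M²/(4πt·(n_e·A·C_max)²).
n_e·A·C_max = 0.39 × 5.6 × 0.033 = 0.07207 kg/m.
D = 0.55²/(4π × 19 × 0.07207²) = 0.244 m²/day.

0.244 m²/day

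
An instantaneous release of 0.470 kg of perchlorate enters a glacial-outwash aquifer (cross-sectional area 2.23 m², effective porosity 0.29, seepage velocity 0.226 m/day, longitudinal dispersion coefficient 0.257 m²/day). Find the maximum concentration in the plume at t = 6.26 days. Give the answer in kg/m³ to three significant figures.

0.162 kg/m³

The peak of an instantaneous 1D plume sits at x = vt; there the Gaussian factor is 1 and C_max = M/(n_e·A·√(4πDt)), where n_e·A is the pore area the mass is dissolved in.
√(4πDt) = √(4π × 0.257 × 6.26) = 4.496 m, so C_max = 0.470/(0.29 × 2.23 × 4.496) = 0.162 kg/m³.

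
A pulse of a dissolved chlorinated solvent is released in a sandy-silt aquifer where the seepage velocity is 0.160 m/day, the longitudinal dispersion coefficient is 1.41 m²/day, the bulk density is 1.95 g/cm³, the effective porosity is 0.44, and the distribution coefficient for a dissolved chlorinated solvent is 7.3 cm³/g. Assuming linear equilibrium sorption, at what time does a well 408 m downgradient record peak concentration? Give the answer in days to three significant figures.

Retardation factor R = 1 + ρ_b·K_d/n = 1 + 1.95 × 7.3/0.44 = 33.35.
Sorption retards both mechanisms: v_R = v/R = 0.004798 m/day, D_R = D/R = 0.04228 m²/day.
Peak time from v_R²t² + 2D_R t − x² = 0: t = (√(D_R² + v_R²x²) − D_R)/v_R².
√(D_R² + v_R²x²) = √(0.04228² + 0.004798² × 408²) = 1.958; v_R² = 2.302e-05.
t = (1.958 − 0.04228)/2.302e-05 = 83200 days.

83200 days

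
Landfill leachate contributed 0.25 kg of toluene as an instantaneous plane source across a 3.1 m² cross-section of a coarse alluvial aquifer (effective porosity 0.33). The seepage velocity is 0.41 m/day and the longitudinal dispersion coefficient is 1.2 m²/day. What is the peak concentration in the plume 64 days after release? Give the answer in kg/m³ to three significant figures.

0.00787 kg/m³

The peak of an instantaneous 1D plume sits at x = vt; there the Gaussian factor is 1 and C_max = M/(n_e·A·√(4πDt)), where n_e·A is the pore area the mass is dissolved in.
√(4πDt) = √(4π × 1.2 × 64) = 31.07 m, so C_max = 0.25/(0.33 × 3.1 × 31.07) = 0.00787 kg/m³.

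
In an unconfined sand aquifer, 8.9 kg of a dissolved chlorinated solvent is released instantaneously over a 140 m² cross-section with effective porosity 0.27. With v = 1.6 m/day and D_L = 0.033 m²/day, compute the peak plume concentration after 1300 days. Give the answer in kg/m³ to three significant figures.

The peak of an instantaneous 1D plume sits at x = vt; there the Gaussian factor is 1 and C_max = M/(n_e·A·√(4πDt)), where n_e·A is the pore area the mass is dissolved in.
√(4πDt) = √(4π × 0.033 × 1300) = 23.22 m, so C_max = 8.9/(0.27 × 140 × 23.22) = 0.0101 kg/m³.

0.0101 kg/m³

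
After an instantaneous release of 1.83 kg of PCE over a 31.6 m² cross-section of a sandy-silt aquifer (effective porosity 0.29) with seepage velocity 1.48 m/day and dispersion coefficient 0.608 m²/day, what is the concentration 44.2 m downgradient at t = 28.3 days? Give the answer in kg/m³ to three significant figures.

For an instantaneous plane source, C(x,t) = M/(n_e·A·√(4πDt)) · exp(−(x−vt)²/(4Dt)), with n_e·A the pore (flow) area.
Plume center vt = 1.48 × 28.3 = 41.884 m, so the well at 44.2 m is 2.316 m downgradient of the peak.
√(4πDt) = 14.70 m, giving peak height M/(n_e·A·√(4πDt)) = 1.83/(0.29 × 31.6 × 14.70) = 0.01358 kg/m³.
(x−vt)²/(4Dt) = (2.316)²/(4 × 0.608 × 28.3) = 0.07793; exp(−0.07793) = 0.9250.
C = 0.01358 × 0.9250 = 0.0126 kg/m³.

0.0126 kg/m³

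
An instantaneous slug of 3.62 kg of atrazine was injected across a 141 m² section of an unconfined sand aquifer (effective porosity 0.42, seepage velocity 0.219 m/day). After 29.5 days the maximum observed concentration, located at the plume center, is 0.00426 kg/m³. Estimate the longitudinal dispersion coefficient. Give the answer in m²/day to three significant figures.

0.555 m²/day

At the plume center C_max = M/(n_e·A·√(4πDt)), so D = M²/(4πt·(n_e·A·C_max)²).
n_e·A·C_max = 0.42 × 141 × 0.00426 = 0.2523 kg/m.
D = 3.62²/(4π × 29.5 × 0.2523²) = 0.555 m²/day.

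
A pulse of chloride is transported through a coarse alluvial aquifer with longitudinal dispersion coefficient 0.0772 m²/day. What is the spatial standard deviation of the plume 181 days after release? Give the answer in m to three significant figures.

5.29 m

Dispersive spreading gives a Gaussian with σ² = 2Dt; advection only shifts the center.
σ = √(2 × 0.0772 × 181) = 5.29 m.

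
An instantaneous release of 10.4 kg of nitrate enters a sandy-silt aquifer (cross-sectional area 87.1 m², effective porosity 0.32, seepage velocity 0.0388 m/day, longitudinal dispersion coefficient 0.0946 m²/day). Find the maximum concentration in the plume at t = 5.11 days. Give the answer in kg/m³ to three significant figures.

0.151 kg/m³

The peak of an instantaneous 1D plume sits at x = vt; there the Gaussian factor is 1 and C_max = M/(n_e·A·√(4πDt)), where n_e·A is the pore area the mass is dissolved in.
√(4πDt) = √(4π × 0.0946 × 5.11) = 2.465 m, so C_max = 10.4/(0.32 × 87.1 × 2.465) = 0.151 kg/m³.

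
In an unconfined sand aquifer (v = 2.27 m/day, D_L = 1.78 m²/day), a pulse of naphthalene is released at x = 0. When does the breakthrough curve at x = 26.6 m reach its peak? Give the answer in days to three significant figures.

11.4 days

For the 1D instantaneous-source solution, setting ∂C/∂t = 0 at fixed x gives v²t² + 2Dt − x² = 0, so t = (√(D² + v²x²) − D)/v².
√(D² + v²x²) = √(1.78² + 2.27² × 26.6²) = 60.41; v² = 5.1529.
t = (60.41 − 1.78)/5.1529 = 11.4 days (vs. the pure-advection estimate x/v = 11.7 d).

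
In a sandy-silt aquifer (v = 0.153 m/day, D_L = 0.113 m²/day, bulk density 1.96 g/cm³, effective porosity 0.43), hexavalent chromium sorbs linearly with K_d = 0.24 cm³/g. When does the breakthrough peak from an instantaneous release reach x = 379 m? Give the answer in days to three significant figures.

5180 days

Retardation factor R = 1 + ρ_b·K_d/n = 1 + 1.96 × 0.24/0.43 = 2.094.
Sorption retards both mechanisms: v_R = v/R = 0.07307 m/day, D_R = D/R = 0.05396 m²/day.
Peak time from v_R²t² + 2D_R t − x² = 0: t = (√(D_R² + v_R²x²) − D_R)/v_R².
√(D_R² + v_R²x²) = √(0.05396² + 0.07307² × 379²) = 27.69; v_R² = 0.005339.
t = (27.69 − 0.05396)/0.005339 = 5180 days.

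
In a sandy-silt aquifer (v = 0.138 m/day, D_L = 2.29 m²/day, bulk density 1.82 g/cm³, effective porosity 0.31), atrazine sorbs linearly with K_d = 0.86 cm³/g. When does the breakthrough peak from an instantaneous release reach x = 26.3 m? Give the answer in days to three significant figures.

Retardation factor R = 1 + ρ_b·K_d/n = 1 + 1.82 × 0.86/0.31 = 6.049.
Sorption retards both mechanisms: v_R = v/R = 0.02281 m/day, D_R = D/R = 0.3786 m²/day.
Peak time from v_R²t² + 2D_R t − x² = 0: t = (√(D_R² + v_R²x²) − D_R)/v_R².
√(D_R² + v_R²x²) = √(0.3786² + 0.02281² × 26.3²) = 0.7094; v_R² = 0.0005203.
t = (0.7094 − 0.3786)/0.0005203 = 636 days.

636 days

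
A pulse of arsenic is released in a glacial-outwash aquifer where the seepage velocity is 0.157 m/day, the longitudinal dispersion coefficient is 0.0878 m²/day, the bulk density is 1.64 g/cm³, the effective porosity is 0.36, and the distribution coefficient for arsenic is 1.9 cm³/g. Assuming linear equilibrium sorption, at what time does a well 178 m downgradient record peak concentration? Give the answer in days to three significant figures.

10900 days

Retardation factor R = 1 + ρ_b·K_d/n = 1 + 1.64 × 1.9/0.36 = 9.656.
Sorption retards both mechanisms: v_R = v/R = 0.01626 m/day, D_R = D/R = 0.009093 m²/day.
Peak time from v_R²t² + 2D_R t − x² = 0: t = (√(D_R² + v_R²x²) − D_R)/v_R².
√(D_R² + v_R²x²) = √(0.009093² + 0.01626² × 178²) = 2.894; v_R² = 0.0002644.
t = (2.894 − 0.009093)/0.0002644 = 10900 days.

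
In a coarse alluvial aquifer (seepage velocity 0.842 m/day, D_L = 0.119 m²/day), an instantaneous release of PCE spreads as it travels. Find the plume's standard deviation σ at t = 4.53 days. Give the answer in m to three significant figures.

Dispersive spreading gives a Gaussian with σ² = 2Dt; advection only shifts the center.
σ = √(2 × 0.119 × 4.53) = 1.04 m.

1.04 m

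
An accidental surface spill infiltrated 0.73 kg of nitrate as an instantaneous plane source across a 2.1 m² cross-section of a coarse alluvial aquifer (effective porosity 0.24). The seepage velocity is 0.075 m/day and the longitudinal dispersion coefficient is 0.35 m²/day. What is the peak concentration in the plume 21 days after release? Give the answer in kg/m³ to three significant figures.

The peak of an instantaneous 1D plume sits at x = vt; there the Gaussian factor is 1 and C_max = M/(n_e·A·√(4πDt)), where n_e·A is the pore area the mass is dissolved in.
√(4πDt) = √(4π × 0.35 × 21) = 9.611 m, so C_max = 0.73/(0.24 × 2.1 × 9.611) = 0.151 kg/m³.

0.151 kg/m³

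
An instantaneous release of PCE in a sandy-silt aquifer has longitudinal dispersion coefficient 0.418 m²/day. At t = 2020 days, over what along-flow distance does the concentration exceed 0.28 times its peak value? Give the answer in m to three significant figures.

131 m

The plume is Gaussian with σ = √(2Dt) = √(2 × 0.418 × 2020) = 41.09 m.
C/C_peak = exp(−Δx²/(2σ²)) = 0.28 ⇒ Δx = σ·√(−2 ln 0.28) = 41.09 × 1.596 = 65.58 m.
Width = 2Δx = 131 m.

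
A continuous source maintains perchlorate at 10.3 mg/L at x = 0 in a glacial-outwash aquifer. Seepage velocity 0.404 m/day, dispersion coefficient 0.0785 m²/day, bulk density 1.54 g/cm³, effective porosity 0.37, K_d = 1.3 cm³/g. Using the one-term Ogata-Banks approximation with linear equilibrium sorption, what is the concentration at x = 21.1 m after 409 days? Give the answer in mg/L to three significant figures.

9.58 mg/L

Retardation factor R = 1 + ρ_b·K_d/n = 1 + 1.54 × 1.3/0.37 = 6.411.
Sorption retards both mechanisms: v_R = v/R = 0.06302 m/day, D_R = D/R = 0.01224 m²/day.
v_R·t = 0.06302 × 409 = 25.77518 m; 2√(D_R t) = 4.475 m; argument = (21.1 − 25.77518)/4.475 = -1.045.
C = C₀ × ½·erfc(-1.045) = 10.3 × 0.9303 = 9.58 mg/L.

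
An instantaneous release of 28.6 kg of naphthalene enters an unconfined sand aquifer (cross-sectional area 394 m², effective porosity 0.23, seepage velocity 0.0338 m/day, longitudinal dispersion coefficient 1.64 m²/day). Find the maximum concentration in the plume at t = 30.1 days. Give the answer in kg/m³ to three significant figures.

0.0127 kg/m³

The peak of an instantaneous 1D plume sits at x = vt; there the Gaussian factor is 1 and C_max = M/(n_e·A·√(4πDt)), where n_e·A is the pore area the mass is dissolved in.
√(4πDt) = √(4π × 1.64 × 30.1) = 24.91 m, so C_max = 28.6/(0.23 × 394 × 24.91) = 0.0127 kg/m³.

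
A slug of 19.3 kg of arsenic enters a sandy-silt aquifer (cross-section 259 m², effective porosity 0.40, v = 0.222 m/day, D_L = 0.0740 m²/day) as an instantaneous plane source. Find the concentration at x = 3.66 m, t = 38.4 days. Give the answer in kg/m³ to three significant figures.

0.00389 kg/m³

For an instantaneous plane source, C(x,t) = M/(n_e·A·√(4πDt)) · exp(−(x−vt)²/(4Dt)), with n_e·A the pore (flow) area.
Plume center vt = 0.222 × 38.4 = 8.5248 m, so the well at 3.66 m is 4.8648 m upgradient of the peak.
√(4πDt) = 5.976 m, giving peak height M/(n_e·A·√(4πDt)) = 19.3/(0.40 × 259 × 5.976) = 0.03117 kg/m³.
(x−vt)²/(4Dt) = (-4.8648)²/(4 × 0.0740 × 38.4) = 2.082; exp(−2.082) = 0.1247.
C = 0.03117 × 0.1247 = 0.00389 kg/m³.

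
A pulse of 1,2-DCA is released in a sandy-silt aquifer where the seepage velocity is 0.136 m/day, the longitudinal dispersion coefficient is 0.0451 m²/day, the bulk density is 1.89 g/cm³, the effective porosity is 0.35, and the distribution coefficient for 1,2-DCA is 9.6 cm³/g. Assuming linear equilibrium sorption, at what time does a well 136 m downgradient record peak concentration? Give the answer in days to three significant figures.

52700 days

Retardation factor R = 1 + ρ_b·K_d/n = 1 + 1.89 × 9.6/0.35 = 52.84.
Sorption retards both mechanisms: v_R = v/R = 0.002574 m/day, D_R = D/R = 0.0008535 m²/day.
Peak time from v_R²t² + 2D_R t − x² = 0: t = (√(D_R² + v_R²x²) − D_R)/v_R².
√(D_R² + v_R²x²) = √(0.0008535² + 0.002574² × 136²) = 0.3501; v_R² = 6.625e-06.
t = (0.3501 − 0.0008535)/6.625e-06 = 52700 days.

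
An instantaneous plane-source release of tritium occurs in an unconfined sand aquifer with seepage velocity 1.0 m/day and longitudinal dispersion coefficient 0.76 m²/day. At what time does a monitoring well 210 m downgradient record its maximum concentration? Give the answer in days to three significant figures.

For the 1D instantaneous-source solution, setting ∂C/∂t = 0 at fixed x gives v²t² + 2Dt − x² = 0, so t = (√(D² + v²x²) − D)/v².
√(D² + v²x²) = √(0.76² + 1.0² × 210²) = 210.0; v² = 1.
t = (210.0 − 0.76)/1 = 209 days (vs. the pure-advection estimate x/v = 210 d).

209 days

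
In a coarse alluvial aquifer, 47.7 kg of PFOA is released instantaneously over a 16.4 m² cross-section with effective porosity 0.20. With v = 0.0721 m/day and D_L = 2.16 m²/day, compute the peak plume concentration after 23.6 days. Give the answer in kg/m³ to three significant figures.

0.575 kg/m³

The peak of an instantaneous 1D plume sits at x = vt; there the Gaussian factor is 1 and C_max = M/(n_e·A·√(4πDt)), where n_e·A is the pore area the mass is dissolved in.
√(4πDt) = √(4π × 2.16 × 23.6) = 25.31 m, so C_max = 47.7/(0.20 × 16.4 × 25.31) = 0.575 kg/m³.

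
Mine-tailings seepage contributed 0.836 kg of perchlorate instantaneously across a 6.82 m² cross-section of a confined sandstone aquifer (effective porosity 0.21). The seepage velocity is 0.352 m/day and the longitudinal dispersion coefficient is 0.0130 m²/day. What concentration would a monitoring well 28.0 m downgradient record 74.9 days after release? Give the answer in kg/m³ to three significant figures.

0.0840 kg/m³

For an instantaneous plane source, C(x,t) = M/(n_e·A·√(4πDt)) · exp(−(x−vt)²/(4Dt)), with n_e·A the pore (flow) area.
Plume center vt = 0.352 × 74.9 = 26.3648 m, so the well at 28.0 m is 1.6352 m downgradient of the peak.
√(4πDt) = 3.498 m, giving peak height M/(n_e·A·√(4πDt)) = 0.836/(0.21 × 6.82 × 3.498) = 0.1669 kg/m³.
(x−vt)²/(4Dt) = (1.6352)²/(4 × 0.0130 × 74.9) = 0.6865; exp(−0.6865) = 0.5033.
C = 0.1669 × 0.5033 = 0.0840 kg/m³.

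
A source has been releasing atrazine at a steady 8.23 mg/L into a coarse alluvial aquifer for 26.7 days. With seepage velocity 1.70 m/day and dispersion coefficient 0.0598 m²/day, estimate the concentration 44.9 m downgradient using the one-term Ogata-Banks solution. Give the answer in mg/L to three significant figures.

5.00 mg/L

For a continuous step input, C/C₀ ≈ ½·erfc((x−vt)/(2√(Dt))).
vt = 1.70 × 26.7 = 45.39 m and 2√(Dt) = 2√(0.0598 × 26.7) = 2.527 m.
Argument (x−vt)/(2√(Dt)) = (44.9 − 45.39)/2.527 = -0.1939; ½·erfc(-0.1939) = 0.6080.
C = 8.23 × 0.6080 = 5.00 mg/L.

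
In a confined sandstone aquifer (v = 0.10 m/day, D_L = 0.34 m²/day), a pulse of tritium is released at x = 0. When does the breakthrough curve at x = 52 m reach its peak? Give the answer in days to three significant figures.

487 days

For the 1D instantaneous-source solution, setting ∂C/∂t = 0 at fixed x gives v²t² + 2Dt − x² = 0, so t = (√(D² + v²x²) − D)/v².
√(D² + v²x²) = √(0.34² + 0.10² × 52²) = 5.211; v² = 0.01.
t = (5.211 − 0.34)/0.01 = 487 days (vs. the pure-advection estimate x/v = 520 d).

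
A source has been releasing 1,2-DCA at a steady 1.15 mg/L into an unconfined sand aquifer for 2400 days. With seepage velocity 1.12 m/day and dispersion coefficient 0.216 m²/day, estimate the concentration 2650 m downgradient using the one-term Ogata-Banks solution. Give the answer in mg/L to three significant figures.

For a continuous step input, C/C₀ ≈ ½·erfc((x−vt)/(2√(Dt))).
vt = 1.12 × 2400 = 2688 m and 2√(Dt) = 2√(0.216 × 2400) = 45.54 m.
Argument (x−vt)/(2√(Dt)) = (2650 − 2688)/45.54 = -0.8344; ½·erfc(-0.8344) = 0.8810.
C = 1.15 × 0.8810 = 1.01 mg/L.

1.01 mg/L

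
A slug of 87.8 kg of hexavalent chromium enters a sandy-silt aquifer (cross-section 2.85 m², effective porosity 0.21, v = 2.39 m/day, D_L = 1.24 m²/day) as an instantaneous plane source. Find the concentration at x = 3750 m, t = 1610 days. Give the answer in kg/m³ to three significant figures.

For an instantaneous plane source, C(x,t) = M/(n_e·A·√(4πDt)) · exp(−(x−vt)²/(4Dt)), with n_e·A the pore (flow) area.
Plume center vt = 2.39 × 1610 = 3847.9 m, so the well at 3750 m is 97.9 m upgradient of the peak.
√(4πDt) = 158.4 m, giving peak height M/(n_e·A·√(4πDt)) = 87.8/(0.21 × 2.85 × 158.4) = 0.9261 kg/m³.
(x−vt)²/(4Dt) = (-97.9)²/(4 × 1.24 × 1610) = 1.200; exp(−1.200) = 0.3012.
C = 0.9261 × 0.3012 = 0.279 kg/m³.

0.279 kg/m³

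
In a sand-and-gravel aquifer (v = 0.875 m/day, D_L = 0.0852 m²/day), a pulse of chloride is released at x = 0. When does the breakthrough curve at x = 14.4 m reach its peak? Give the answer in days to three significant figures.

For the 1D instantaneous-source solution, setting ∂C/∂t = 0 at fixed x gives v²t² + 2Dt − x² = 0, so t = (√(D² + v²x²) − D)/v².
√(D² + v²x²) = √(0.0852² + 0.875² × 14.4²) = 12.60; v² = 0.765625.
t = (12.60 − 0.0852)/0.765625 = 16.3 days (vs. the pure-advection estimate x/v = 16.5 d).

16.3 days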